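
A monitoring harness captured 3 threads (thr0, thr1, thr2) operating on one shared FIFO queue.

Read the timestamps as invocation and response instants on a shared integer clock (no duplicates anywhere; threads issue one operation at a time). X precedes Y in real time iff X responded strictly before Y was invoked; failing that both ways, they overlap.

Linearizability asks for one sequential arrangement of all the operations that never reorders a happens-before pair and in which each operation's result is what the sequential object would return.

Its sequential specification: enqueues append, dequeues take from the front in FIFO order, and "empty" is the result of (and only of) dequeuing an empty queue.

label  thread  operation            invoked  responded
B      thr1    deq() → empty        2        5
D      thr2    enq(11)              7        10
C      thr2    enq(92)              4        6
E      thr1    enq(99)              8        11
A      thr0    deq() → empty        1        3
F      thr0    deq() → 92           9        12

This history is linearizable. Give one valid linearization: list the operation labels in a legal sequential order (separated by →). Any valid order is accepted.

1. A deq() → empty, leaving queue <>
2. B deq() → empty, leaving queue <>
3. C enq(92), leaving queue <92>
4. D enq(11), leaving queue <92,11>
5. E enq(99), leaving queue <92,11,99>
6. F deq() → 92, leaving queue <11,99>

A → B → C → D → E → F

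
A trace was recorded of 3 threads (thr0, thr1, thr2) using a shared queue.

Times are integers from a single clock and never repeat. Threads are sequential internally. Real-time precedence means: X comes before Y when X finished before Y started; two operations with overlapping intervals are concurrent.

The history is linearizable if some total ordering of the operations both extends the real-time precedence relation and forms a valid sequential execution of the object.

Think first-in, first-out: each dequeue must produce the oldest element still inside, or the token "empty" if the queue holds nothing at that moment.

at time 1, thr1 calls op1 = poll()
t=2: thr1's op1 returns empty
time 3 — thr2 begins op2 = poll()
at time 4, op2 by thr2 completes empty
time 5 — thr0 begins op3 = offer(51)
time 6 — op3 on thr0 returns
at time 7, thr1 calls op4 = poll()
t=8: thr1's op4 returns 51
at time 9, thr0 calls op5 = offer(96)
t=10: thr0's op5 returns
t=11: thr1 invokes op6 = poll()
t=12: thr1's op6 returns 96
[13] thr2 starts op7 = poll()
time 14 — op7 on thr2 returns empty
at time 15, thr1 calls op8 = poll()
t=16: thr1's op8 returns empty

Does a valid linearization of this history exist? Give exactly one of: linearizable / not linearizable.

one valid linearization: op1, op2, op3, op4, op5, op6, op7, op8
1. op1 poll() → empty, leaving queue <>
2. op2 poll() → empty, leaving queue <>
3. op3 offer(51), leaving queue <51>
4. op4 poll() → 51, leaving queue <>
5. op5 offer(96), leaving queue <96>
6. op6 poll() → 96, leaving queue <>
7. op7 poll() → empty, leaving queue <>
8. op8 poll() → empty, leaving queue <>

linearizable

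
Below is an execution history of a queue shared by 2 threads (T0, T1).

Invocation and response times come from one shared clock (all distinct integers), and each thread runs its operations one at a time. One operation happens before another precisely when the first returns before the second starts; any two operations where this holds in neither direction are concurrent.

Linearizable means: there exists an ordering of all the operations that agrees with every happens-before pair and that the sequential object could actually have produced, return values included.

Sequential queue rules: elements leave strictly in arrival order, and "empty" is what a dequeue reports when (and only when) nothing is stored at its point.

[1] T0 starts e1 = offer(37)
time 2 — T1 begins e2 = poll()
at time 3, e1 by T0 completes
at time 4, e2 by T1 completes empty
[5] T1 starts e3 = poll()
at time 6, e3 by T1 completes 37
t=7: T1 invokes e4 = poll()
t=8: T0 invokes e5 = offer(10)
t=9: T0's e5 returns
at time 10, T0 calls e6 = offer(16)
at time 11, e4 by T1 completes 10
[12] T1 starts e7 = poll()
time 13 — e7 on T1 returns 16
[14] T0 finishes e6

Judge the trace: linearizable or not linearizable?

linearizable

a witness: e2, e1, e3, e5, e4, e6, e7
step 1: e2 poll() → empty — queue <>
step 2: e1 offer(37) — queue <37>
step 3: e3 poll() → 37 — queue <>
step 4: e5 offer(10) — queue <10>
step 5: e4 poll() → 10 — queue <>
step 6: e6 offer(16) — queue <16>
step 7: e7 poll() → 16 — queue <>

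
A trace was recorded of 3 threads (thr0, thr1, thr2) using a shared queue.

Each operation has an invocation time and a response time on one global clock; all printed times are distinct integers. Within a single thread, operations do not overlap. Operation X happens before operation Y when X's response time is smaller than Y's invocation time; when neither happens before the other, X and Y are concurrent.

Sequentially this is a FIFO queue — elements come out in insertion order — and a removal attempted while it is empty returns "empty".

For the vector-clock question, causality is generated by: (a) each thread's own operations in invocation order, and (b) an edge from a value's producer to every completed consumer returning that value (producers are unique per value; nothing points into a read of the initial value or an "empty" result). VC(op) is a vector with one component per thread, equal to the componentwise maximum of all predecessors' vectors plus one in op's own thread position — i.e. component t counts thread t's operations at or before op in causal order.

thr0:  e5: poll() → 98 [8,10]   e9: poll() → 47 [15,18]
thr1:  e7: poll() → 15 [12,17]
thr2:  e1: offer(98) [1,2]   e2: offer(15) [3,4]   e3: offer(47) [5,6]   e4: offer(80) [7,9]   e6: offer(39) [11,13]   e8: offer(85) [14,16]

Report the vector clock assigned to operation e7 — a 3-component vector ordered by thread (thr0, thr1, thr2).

(0, 1, 2)

no predecessors for e1 (invoked 1): thr2 increments from zero → (0, 0, 1)
VC(e2, invoked at 3): max of VC(e1)=(0, 0, 1), then +1 on thread thr2 → (0, 0, 2)
VC(e5, invoked at 8): max of VC(e1)=(0, 0, 1), then +1 on thread thr0 → (1, 0, 1)
VC(e3, invoked at 5): max of VC(e2)=(0, 0, 2), then +1 on thread thr2 → (0, 0, 3)
VC(e7, invoked at 12): max of VC(e2)=(0, 0, 2), then +1 on thread thr1 → (0, 1, 2)
VC(e4, invoked at 7): max of VC(e3)=(0, 0, 3), then +1 on thread thr2 → (0, 0, 4)
VC(e6, invoked at 11): max of VC(e4)=(0, 0, 4), then +1 on thread thr2 → (0, 0, 5)
VC(e9, invoked at 15): max of VC(e3)=(0, 0, 3), VC(e5)=(1, 0, 1), then +1 on thread thr0 → (2, 0, 3)
VC(e8, invoked at 14): max of VC(e6)=(0, 0, 5), then +1 on thread thr2 → (0, 0, 6)
target: VC(e7) = (0, 1, 2)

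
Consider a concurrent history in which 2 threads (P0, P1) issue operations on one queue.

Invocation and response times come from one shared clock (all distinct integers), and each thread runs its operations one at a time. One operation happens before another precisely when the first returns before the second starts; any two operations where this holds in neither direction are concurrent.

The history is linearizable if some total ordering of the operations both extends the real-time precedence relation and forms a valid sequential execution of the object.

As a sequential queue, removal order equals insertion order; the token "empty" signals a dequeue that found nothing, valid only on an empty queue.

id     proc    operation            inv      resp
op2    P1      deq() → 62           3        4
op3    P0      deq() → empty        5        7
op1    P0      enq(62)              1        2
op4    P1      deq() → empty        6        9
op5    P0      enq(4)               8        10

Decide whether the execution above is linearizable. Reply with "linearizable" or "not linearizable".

witness order: op1, op2, op3, op4, op5
step 1: op1 enq(62) — queue <62>
step 2: op2 deq() → 62 — queue <>
step 3: op3 deq() → empty — queue <>
step 4: op4 deq() → empty — queue <>
step 5: op5 enq(4) — queue <4>

linearizable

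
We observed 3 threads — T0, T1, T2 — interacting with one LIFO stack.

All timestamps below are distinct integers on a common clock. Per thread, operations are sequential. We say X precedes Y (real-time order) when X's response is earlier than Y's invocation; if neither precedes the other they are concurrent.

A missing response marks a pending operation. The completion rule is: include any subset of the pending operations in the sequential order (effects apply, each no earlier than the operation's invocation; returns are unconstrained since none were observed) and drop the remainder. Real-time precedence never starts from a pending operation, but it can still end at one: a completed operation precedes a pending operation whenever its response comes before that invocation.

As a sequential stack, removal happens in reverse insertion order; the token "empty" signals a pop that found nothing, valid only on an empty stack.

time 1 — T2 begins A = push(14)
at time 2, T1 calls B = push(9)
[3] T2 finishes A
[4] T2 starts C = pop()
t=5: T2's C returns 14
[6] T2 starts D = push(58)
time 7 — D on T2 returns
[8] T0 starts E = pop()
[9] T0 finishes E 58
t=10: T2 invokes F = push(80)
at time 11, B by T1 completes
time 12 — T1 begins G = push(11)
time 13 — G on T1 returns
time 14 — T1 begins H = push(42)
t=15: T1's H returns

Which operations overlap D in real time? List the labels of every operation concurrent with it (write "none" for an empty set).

concurrent with D ([6,7]): every op whose interval crosses 6..7
A [1,3]: before
B [2,11]: concurrent
C [4,5]: before
E [8,9]: after
F [10,…): after
G [12,13]: after
H [14,15]: after

B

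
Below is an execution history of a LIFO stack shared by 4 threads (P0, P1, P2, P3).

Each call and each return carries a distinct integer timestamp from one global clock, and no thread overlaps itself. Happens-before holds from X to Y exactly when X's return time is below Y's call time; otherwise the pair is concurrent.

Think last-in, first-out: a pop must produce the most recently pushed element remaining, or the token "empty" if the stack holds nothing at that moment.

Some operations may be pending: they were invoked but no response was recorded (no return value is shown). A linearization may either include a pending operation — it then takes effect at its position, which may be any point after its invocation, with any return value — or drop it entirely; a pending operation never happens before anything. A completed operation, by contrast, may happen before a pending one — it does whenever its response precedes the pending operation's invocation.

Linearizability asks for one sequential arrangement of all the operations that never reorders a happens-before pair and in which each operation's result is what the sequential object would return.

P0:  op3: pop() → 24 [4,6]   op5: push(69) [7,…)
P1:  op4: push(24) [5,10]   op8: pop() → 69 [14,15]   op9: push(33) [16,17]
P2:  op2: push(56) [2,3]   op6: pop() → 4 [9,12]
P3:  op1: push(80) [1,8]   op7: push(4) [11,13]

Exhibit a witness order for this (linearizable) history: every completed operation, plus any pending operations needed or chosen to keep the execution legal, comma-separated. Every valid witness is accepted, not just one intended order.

op1, op2, op4, op3, op5, op7, op6, op8, op9

after step 1 (op1 push(80)): stack <80>
after step 2 (op2 push(56)): stack <80,56>
after step 3 (op4 push(24)): stack <80,56,24>
after step 4 (op3 pop() → 24): stack <80,56>
after step 5 (op5 push(69) (pending, included)): stack <80,56,69>
after step 6 (op7 push(4)): stack <80,56,69,4>
after step 7 (op6 pop() → 4): stack <80,56,69>
after step 8 (op8 pop() → 69): stack <80,56>
after step 9 (op9 push(33)): stack <80,56,33>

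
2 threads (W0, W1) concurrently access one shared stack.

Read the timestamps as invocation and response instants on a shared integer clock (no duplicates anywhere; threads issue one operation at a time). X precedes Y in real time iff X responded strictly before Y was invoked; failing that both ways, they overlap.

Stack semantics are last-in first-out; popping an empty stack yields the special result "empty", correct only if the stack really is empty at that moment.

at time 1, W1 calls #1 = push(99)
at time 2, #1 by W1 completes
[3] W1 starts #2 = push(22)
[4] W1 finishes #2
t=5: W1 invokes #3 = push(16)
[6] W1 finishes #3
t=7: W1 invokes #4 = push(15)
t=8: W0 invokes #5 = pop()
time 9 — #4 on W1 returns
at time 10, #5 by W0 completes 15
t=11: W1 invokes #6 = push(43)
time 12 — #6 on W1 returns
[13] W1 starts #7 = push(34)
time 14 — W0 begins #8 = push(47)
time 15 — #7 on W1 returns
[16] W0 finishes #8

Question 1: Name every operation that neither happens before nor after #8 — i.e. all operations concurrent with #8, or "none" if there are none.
Answer: #7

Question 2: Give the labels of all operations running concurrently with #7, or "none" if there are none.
Answer: #8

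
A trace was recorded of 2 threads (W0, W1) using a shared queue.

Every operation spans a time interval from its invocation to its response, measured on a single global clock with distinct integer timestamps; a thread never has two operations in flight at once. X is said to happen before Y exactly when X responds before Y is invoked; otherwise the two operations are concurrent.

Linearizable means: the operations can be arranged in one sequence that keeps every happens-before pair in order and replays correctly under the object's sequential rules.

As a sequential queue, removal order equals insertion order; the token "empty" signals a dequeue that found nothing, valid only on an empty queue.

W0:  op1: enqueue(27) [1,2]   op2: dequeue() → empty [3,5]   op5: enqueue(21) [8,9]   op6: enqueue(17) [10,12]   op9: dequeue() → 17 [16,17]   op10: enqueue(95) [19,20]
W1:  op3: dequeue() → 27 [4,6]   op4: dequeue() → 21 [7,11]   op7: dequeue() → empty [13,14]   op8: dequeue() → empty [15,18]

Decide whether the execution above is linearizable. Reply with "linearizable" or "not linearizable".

not linearizable

cut after 13 events: linearizable; cut after 14 events (op7 responds, time 14): not linearizable
all 6 real-time-respecting orders fail — 7 completed queue operations, no legal replay
sample order op1, op2, op3, op4, op5, op6, op7 stalls at step 2 — op2 dequeue() → empty has no legal effect
sample order op1, op2, op3, op5, op4, op6, op7 stalls at step 2 — op2 dequeue() → empty has no legal effect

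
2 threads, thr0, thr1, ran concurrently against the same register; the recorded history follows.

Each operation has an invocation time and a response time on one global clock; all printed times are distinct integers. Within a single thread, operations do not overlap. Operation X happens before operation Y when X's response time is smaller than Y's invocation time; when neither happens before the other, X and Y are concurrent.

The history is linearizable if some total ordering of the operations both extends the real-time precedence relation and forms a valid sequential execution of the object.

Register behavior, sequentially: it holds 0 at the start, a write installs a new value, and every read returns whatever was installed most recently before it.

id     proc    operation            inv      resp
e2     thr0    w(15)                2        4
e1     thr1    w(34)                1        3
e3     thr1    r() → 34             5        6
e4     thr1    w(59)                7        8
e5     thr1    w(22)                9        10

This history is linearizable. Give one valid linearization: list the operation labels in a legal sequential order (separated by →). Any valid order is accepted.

1. e2 w(15), leaving value 15
2. e1 w(34), leaving value 34
3. e3 r() → 34, leaving value 34
4. e4 w(59), leaving value 59
5. e5 w(22), leaving value 22

e2 → e1 → e3 → e4 → e5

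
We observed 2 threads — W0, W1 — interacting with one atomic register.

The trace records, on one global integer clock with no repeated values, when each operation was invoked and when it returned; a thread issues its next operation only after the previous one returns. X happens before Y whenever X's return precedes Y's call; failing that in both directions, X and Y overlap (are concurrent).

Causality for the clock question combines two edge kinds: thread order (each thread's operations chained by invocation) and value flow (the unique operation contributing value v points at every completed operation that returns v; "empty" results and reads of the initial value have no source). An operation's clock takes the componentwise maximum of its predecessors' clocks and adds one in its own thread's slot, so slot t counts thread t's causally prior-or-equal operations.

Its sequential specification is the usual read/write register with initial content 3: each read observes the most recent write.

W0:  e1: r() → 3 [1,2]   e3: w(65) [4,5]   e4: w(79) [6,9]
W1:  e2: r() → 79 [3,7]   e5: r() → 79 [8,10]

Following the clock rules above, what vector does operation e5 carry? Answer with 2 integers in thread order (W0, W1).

e1, invoked 1, has no incoming edges; only W0's bump applies → (1, 0)
from VC(e1)=(1, 0), e3 (invoked 4) maxes components and bumps W0 → (2, 0)
from VC(e3)=(2, 0), e4 (invoked 6) maxes components and bumps W0 → (3, 0)
from VC(e4)=(3, 0), e2 (invoked 3) maxes components and bumps W1 → (3, 1)
from VC(e2)=(3, 1), VC(e4)=(3, 0), e5 (invoked 8) maxes components and bumps W1 → (3, 2)
target: VC(e5) = (3, 2)

(3, 2)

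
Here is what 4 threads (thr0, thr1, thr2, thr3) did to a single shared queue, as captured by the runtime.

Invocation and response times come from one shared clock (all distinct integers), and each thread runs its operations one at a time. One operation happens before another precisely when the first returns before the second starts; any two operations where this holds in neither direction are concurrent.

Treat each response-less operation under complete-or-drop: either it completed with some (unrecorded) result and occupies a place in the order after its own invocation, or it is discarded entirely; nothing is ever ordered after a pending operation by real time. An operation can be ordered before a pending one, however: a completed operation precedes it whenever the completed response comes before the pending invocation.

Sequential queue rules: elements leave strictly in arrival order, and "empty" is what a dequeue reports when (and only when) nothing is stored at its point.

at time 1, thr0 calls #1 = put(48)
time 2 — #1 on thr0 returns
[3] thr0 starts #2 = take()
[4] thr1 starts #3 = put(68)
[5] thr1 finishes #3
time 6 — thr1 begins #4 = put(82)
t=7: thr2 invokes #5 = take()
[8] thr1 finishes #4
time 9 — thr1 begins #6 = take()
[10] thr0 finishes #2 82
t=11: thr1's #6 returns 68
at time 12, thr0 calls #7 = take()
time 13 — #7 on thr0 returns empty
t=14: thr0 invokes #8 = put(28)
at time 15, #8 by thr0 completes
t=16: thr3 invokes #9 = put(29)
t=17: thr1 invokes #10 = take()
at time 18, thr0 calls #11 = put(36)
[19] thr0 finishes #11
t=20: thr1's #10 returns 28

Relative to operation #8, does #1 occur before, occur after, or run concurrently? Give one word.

#1 spans [1,2], #8 spans [14,15]
resp(#1)=2 < inv(#8)=14

before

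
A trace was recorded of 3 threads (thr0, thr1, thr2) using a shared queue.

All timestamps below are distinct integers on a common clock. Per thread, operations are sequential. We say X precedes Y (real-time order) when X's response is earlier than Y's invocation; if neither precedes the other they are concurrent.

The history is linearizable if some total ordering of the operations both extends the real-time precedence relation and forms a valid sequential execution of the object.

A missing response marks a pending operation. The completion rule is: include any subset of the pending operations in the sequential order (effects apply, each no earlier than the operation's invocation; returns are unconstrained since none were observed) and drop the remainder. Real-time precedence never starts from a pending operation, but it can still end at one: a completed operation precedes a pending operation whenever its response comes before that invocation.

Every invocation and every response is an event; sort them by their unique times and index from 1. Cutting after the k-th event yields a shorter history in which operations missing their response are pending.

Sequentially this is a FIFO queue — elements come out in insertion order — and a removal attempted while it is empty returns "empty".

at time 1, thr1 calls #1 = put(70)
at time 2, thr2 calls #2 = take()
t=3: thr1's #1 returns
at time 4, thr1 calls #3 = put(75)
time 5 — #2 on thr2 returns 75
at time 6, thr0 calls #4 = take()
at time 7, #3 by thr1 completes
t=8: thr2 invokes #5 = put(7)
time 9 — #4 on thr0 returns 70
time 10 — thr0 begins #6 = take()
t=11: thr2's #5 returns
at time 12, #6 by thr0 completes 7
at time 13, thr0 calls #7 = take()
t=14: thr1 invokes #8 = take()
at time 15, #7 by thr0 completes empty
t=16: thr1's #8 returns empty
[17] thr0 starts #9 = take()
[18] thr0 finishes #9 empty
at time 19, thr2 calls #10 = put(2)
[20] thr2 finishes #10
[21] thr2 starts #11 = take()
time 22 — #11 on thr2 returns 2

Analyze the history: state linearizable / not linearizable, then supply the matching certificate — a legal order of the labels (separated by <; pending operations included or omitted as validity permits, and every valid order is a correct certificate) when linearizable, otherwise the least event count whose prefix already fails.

not linearizable — minimal violating prefix: 5 events

prefix check: 1..4 passes, 1..5 fails once #2's time-5 response joins
2 orders of the 2 completed queue ops respect real time; none is legal
no completion choice of the 1 pending operation (#3) rescues it — every subset was tried
take #1, #2 (pending dropped): step 2 already fails, because #2 take() → 75 cannot occur there
take #2, #1 (pending dropped): step 1 already fails, because #2 take() → 75 cannot occur there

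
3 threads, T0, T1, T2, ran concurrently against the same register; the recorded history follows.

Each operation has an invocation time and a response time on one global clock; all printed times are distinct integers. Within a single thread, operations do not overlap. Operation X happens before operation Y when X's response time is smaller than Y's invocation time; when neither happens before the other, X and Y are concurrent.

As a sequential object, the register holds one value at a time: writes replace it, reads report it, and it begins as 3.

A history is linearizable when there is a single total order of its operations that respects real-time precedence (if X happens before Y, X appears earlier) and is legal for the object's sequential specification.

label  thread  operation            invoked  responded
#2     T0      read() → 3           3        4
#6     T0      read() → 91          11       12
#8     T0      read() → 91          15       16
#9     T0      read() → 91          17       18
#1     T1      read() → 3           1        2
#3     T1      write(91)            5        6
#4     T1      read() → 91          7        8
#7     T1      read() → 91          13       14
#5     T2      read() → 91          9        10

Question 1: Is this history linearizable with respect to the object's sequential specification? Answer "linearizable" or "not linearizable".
a witness: #1, #2, #3, #4, #5, #6, #7, #8, #9
step 1: #1 read() → 3 — value 3
step 2: #2 read() → 3 — value 3
step 3: #3 write(91) — value 91
step 4: #4 read() → 91 — value 91
step 5: #5 read() → 91 — value 91
step 6: #6 read() → 91 — value 91
step 7: #7 read() → 91 — value 91
step 8: #8 read() → 91 — value 91
step 9: #9 read() → 91 — value 91

linearizable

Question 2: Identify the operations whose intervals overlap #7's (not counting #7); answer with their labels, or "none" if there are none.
Answer: none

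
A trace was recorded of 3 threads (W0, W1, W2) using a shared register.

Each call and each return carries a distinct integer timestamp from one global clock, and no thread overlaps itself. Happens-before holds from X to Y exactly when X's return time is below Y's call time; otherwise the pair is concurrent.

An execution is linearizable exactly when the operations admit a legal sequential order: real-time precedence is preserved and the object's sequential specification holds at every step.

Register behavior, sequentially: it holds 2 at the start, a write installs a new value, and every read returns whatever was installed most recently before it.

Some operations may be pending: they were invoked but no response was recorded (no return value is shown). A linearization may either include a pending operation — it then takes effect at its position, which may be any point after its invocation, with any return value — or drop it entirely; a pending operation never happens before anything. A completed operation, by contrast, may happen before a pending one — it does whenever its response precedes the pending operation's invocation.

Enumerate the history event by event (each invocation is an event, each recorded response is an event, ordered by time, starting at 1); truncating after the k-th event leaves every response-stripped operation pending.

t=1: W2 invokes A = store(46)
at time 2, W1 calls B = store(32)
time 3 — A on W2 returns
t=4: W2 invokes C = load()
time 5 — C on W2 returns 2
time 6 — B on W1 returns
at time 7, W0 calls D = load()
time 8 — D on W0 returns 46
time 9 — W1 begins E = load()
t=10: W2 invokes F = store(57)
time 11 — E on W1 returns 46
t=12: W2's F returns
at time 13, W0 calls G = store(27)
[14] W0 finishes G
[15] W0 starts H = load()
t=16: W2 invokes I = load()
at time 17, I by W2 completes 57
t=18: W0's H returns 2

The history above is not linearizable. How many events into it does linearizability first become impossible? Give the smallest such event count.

5

events 1..4 are linearizable; a witness order is A:
1. A store(46), leaving value 46
with event 5 included (C responding at time 5), all real-time-consistent orders fail
no escape via the 1 pending operation (B): every completion choice fails
take A, C (pending dropped): step 2 already fails, because C load() → 2 cannot occur there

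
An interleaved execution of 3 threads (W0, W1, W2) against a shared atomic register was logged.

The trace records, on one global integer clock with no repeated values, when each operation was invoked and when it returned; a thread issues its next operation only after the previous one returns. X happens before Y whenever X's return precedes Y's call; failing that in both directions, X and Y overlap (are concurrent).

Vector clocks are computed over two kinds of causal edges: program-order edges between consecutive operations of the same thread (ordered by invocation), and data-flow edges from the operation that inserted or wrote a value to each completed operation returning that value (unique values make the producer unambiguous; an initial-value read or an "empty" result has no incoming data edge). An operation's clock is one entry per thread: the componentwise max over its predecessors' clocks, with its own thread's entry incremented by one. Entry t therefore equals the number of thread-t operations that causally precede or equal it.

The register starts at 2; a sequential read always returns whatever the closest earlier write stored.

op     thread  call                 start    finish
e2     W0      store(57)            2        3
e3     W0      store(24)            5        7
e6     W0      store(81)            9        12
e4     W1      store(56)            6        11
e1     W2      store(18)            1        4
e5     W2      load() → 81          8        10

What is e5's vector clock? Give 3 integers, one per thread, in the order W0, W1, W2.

(3, 0, 2)

no predecessors for e1 (invoked 1): W2 increments from zero → (0, 0, 1)
no predecessors for e4 (invoked 6): W1 increments from zero → (0, 1, 0)
no predecessors for e2 (invoked 2): W0 increments from zero → (1, 0, 0)
merge at e3 (invoked 5): VC(e2)=(1, 0, 0), own-thread bump on W0 → (2, 0, 0)
merge at e6 (invoked 9): VC(e3)=(2, 0, 0), own-thread bump on W0 → (3, 0, 0)
merge at e5 (invoked 8): VC(e1)=(0, 0, 1), VC(e6)=(3, 0, 0), own-thread bump on W2 → (3, 0, 2)
target: VC(e5) = (3, 0, 2)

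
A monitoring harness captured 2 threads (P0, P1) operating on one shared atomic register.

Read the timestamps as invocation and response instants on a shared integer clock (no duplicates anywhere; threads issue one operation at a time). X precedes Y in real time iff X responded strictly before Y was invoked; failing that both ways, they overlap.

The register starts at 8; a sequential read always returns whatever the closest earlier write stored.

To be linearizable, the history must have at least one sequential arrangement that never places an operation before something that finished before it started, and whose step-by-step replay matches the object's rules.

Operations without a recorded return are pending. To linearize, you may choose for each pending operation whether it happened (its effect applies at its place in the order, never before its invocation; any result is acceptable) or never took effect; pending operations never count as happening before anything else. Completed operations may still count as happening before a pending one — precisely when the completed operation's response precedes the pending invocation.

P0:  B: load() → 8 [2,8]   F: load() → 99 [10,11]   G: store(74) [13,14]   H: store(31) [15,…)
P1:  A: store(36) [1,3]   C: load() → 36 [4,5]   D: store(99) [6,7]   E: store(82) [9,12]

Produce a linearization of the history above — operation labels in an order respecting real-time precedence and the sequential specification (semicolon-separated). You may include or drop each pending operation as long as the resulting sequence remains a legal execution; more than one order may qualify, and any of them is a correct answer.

B; A; C; D; F; E; G

step 1: B load() → 8 — value 8
step 2: A store(36) — value 36
step 3: C load() → 36 — value 36
step 4: D store(99) — value 99
step 5: F load() → 99 — value 99
step 6: E store(82) — value 82
step 7: G store(74) — value 74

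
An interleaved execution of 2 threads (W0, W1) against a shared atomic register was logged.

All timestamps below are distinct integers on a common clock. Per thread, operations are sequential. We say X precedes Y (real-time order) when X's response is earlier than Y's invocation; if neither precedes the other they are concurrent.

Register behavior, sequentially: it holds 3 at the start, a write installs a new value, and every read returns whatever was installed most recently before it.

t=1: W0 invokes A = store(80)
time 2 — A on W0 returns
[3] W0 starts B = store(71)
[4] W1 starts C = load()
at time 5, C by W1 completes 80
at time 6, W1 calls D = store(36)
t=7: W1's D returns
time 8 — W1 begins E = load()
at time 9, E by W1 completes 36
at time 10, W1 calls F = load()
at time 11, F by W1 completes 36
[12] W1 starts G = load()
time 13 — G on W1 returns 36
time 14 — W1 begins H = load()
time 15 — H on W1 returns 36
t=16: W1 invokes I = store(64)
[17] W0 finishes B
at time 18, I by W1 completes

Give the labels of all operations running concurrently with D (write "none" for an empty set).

D spans [6,7]; an op avoiding the whole window 6..7 is ordered, any other is concurrent
A [1,2]: before
B [3,17]: concurrent
C [4,5]: before
E [8,9]: after
F [10,11]: after
G [12,13]: after
H [14,15]: after
I [16,18]: after

B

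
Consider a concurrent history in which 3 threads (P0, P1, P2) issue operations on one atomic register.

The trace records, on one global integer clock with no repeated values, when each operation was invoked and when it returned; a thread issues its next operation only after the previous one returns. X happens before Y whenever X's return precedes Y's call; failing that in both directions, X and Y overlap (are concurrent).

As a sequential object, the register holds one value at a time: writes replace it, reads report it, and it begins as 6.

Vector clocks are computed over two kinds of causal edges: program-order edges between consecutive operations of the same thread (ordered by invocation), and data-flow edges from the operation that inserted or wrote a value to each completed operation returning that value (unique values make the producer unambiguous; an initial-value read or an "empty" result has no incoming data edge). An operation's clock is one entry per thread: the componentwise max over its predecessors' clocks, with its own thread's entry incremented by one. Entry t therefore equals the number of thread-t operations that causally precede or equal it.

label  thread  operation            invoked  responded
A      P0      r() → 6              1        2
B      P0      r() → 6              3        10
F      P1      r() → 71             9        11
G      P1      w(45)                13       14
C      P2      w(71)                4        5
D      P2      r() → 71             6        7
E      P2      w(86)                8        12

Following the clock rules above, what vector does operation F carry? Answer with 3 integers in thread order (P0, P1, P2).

C (invocation 4): nothing precedes it; P2's component alone gives (0, 0, 1)
A (invocation 1): nothing precedes it; P0's component alone gives (1, 0, 0)
D (invocation 6): componentwise max over VC(C)=(0, 0, 1), +1 at P2, giving (0, 0, 2)
F (invocation 9): componentwise max over VC(C)=(0, 0, 1), +1 at P1, giving (0, 1, 1)
B (invocation 3): componentwise max over VC(A)=(1, 0, 0), +1 at P0, giving (2, 0, 0)
E (invocation 8): componentwise max over VC(D)=(0, 0, 2), +1 at P2, giving (0, 0, 3)
G (invocation 13): componentwise max over VC(F)=(0, 1, 1), +1 at P1, giving (0, 2, 1)
target: VC(F) = (0, 1, 1)

(0, 1, 1)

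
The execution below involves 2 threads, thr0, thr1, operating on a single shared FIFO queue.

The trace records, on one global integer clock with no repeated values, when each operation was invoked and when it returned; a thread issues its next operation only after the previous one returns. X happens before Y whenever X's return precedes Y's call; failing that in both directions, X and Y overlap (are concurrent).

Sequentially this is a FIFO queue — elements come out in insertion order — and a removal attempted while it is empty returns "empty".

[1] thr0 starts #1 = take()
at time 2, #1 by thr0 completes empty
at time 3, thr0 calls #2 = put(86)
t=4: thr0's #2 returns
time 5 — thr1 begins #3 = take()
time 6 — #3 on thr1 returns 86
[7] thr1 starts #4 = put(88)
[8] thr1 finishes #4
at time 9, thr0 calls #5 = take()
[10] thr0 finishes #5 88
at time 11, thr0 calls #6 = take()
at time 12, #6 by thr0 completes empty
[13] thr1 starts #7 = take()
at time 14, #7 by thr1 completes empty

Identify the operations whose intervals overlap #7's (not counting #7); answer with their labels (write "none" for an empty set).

concurrent with #7 ([13,14]): every op whose interval crosses 13..14
#1 [1,2]: before
#2 [3,4]: before
#3 [5,6]: before
#4 [7,8]: before
#5 [9,10]: before
#6 [11,12]: before

none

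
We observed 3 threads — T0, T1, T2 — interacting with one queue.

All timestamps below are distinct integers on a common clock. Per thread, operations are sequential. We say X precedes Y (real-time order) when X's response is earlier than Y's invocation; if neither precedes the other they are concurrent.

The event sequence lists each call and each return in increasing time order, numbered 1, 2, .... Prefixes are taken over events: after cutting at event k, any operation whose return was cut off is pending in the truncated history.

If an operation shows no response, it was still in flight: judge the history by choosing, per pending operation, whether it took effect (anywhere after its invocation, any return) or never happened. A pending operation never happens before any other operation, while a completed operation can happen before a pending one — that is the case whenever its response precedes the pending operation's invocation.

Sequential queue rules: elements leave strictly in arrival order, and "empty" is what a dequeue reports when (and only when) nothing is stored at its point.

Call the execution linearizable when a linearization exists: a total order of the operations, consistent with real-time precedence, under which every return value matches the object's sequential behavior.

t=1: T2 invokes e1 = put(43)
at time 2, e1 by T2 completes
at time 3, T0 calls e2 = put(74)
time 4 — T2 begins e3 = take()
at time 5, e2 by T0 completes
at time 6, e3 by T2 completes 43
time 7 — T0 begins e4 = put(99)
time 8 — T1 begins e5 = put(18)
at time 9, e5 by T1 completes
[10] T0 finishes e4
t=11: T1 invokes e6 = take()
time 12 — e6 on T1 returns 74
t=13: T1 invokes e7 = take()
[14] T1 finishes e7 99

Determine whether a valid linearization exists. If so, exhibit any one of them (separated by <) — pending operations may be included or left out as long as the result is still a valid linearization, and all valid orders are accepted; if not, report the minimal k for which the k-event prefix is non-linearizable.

1. e1 put(43), leaving queue <43>
2. e2 put(74), leaving queue <43,74>
3. e3 take() → 43, leaving queue <74>
4. e4 put(99), leaving queue <74,99>
5. e5 put(18), leaving queue <74,99,18>
6. e6 take() → 74, leaving queue <99,18>
7. e7 take() → 99, leaving queue <18>

linearizable — witness: e1 < e2 < e3 < e4 < e5 < e6 < e7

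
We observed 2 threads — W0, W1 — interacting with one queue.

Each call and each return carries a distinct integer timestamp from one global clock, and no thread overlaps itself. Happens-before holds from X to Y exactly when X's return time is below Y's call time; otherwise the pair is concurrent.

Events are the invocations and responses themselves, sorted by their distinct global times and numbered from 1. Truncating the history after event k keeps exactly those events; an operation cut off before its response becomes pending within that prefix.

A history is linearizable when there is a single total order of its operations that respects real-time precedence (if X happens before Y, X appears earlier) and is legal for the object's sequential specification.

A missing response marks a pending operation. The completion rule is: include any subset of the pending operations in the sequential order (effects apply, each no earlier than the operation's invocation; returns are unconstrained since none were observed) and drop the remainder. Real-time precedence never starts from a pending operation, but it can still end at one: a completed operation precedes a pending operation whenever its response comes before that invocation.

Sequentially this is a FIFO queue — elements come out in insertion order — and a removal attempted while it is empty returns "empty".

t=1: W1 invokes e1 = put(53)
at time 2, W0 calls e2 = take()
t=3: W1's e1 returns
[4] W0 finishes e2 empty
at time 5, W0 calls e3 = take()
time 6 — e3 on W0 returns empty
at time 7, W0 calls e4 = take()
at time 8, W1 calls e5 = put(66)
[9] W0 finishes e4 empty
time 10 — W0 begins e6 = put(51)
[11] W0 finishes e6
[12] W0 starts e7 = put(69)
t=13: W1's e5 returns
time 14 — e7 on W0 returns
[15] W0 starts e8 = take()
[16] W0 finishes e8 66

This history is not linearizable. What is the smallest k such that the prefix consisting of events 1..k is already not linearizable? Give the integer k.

one valid order for events 1..5 is e2, e1:
after step 1 (e2 take() → empty): queue <>
after step 2 (e1 put(53)): queue <53>
once event 6 joins (e3's response, time 6), exhaustive search finds no witness
for example e1, e2, e3 fails at step 2: e2 take() → empty is not legal there
for example e2, e1, e3 fails at step 3: e3 take() → empty is not legal there

6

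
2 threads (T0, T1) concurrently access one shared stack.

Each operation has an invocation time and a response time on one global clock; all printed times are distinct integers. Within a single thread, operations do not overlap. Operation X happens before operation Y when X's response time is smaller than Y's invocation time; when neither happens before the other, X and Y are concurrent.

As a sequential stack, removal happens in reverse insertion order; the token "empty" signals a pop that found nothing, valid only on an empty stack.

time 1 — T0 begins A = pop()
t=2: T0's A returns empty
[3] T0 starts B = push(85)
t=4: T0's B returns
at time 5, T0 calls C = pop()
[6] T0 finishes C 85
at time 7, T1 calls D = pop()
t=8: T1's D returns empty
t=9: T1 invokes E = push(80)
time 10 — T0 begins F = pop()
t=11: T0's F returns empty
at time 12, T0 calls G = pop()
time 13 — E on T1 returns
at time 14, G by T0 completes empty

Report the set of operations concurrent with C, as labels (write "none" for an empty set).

overlap test against C [5,6]: concurrent iff the interval meets 5..6
A [1,2]: before
B [3,4]: before
D [7,8]: after
E [9,13]: after
F [10,11]: after
G [12,14]: after

none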